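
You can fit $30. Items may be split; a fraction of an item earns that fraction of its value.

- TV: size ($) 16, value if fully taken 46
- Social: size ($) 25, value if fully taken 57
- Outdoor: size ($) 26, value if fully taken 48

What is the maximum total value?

77.92

Sort by value density: TV 46/16≈2.88, Social 57/25≈2.28, Outdoor 48/26≈1.85.
All 16 $ of TV fit (value 46) → 14 remain.
Fill the last 14 $ with part of Social: 14/25 of it earns 31.92.
Total value = 77.92.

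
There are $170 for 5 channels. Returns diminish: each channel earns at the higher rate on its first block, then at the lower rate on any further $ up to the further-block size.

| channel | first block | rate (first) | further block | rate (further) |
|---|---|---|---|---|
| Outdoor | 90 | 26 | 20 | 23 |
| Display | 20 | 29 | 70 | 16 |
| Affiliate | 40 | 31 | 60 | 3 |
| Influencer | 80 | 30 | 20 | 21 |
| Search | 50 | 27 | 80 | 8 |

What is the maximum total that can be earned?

Treat each block as its own option and order by rate: Affiliate/first 31 > Influencer/first 30 > Display/first 29 > Search/first 27 > Outdoor/first 26 > Outdoor/second 23 > Influencer/second 21 > Display/second 16 > Search/second 8 > Affiliate/second 3.
Fill Affiliate first block (40 at 31) → 130 left.
Influencer first at 30: fill all 80 → 50 left.
Fill Display first block (20 at 29) → 30 left.
Search/first: +30 of 50 at 27; pool empty.
Total = 31×40 + 30×80 + 29×20 + 27×30 = 5030.

5030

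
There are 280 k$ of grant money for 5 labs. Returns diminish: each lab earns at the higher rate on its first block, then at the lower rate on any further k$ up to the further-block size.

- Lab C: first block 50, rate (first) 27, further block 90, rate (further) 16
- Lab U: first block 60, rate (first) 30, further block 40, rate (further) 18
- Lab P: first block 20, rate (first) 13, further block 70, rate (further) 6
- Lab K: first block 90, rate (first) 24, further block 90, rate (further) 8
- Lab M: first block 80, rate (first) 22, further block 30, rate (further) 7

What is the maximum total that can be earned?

7070

Rank every tier by rate: Lab U/T1 30 > Lab C/T1 27 > Lab K/T1 24 > Lab M/T1 22 > Lab U/T2 18 > Lab C/T2 16 > Lab P/T1 13 > Lab K/T2 8 > Lab M/T2 7 > Lab P/T2 6.
Fill Lab U T1 block (60 at 30) — 220 left.
Lab C/T1 (27): +50 — 170 left.
Lab K T1 at 24: fill all 90 — 80 left.
Fill Lab M T1 block (80 at 22) — 0 left.
Total = 30×60 + 27×50 + 24×90 + 22×80 = 7070.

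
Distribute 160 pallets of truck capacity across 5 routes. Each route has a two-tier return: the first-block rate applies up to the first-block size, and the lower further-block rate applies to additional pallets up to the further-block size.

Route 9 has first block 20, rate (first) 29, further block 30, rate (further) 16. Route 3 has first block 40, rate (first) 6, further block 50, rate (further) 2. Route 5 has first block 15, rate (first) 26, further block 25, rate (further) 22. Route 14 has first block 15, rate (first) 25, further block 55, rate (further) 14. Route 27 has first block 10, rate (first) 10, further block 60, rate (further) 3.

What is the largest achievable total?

Rank every tier by rate: Route 9/tier1 29 > Route 5/tier1 26 > Route 14/tier1 25 > Route 5/tier2 22 > Route 9/tier2 16 > Route 14/tier2 14 > Route 27/tier1 10 > Route 3/tier1 6 > Route 27/tier2 3 > Route 3/tier2 2.
Route 9/tier1 (29): +20 — 140 left.
Route 5/tier1 (26): +15 — 125 left.
Route 14 tier1 at 25: fill all 15 — 110 left.
Fill Route 5 tier2 block (25 at 22) — 85 left.
Route 9 tier2 at 16: fill all 30 — 55 left.
Fill Route 14 tier2 block (55 at 14) — 0 left.
Total = 29×20 + 26×15 + 25×15 + 22×25 + 16×30 + 14×55 = 3145.

3145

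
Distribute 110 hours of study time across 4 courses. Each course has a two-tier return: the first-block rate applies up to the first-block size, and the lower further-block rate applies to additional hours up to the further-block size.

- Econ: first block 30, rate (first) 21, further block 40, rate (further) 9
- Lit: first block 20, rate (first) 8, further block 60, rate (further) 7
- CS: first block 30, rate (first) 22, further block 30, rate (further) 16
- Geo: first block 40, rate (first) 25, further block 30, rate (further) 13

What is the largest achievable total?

Rank every tier by rate: Geo/tier1 25 > CS/tier1 22 > Econ/tier1 21 > CS/tier2 16 > Geo/tier2 13 > Econ/tier2 9 > Lit/tier1 8 > Lit/tier2 7.
Geo tier1 at 25: fill all 40 → 70 left.
Fill CS tier1 block (30 at 22) → 40 left.
Econ tier1 at 21: fill all 30 → 10 left.
10 remain; put them into CS tier2 at 16.
Total = 25×40 + 22×30 + 21×30 + 16×10 = 2450.

2450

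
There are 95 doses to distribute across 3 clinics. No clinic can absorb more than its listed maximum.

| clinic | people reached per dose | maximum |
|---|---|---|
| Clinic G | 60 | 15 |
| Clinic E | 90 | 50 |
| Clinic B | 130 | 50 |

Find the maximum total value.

Rank by people reached per dose: Clinic B 130 > Clinic E 90 > Clinic G 60.
Give Clinic B 50 to hit its cap of 50 — 45 left.
Clinic E: +45 (room for 50) → 45. Pool exhausted.
Total = 90×45 + 130×50 = 10550.

10550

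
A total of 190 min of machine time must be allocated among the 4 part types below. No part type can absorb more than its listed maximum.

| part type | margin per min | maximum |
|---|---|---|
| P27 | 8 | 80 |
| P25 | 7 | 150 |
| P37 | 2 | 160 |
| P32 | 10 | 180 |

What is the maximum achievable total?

Rank by margin per min: P32 10 > P27 8 > P25 7 > P37 2.
P32: +180 to 180 (cap) → 10 left.
Only 10 left; P27 takes them to reach 10.
Total = 8×10 + 10×180 = 1880.

1880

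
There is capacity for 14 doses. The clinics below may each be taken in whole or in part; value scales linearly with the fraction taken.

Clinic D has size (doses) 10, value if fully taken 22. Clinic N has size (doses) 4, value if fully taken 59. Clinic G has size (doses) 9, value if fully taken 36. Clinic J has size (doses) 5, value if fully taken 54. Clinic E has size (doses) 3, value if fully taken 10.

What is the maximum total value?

133

Sort by value density: Clinic N 59/4≈14.8, Clinic J 54/5≈10.8, Clinic G 36/9≈4, Clinic E 10/3≈3.33, Clinic D 22/10≈2.2.
Take all of Clinic N (4 doses, value 59) → 10 doses left.
All 5 doses of Clinic J fit (value 54) → 5 remain.
Only 5 doses remain; take 5/9 of Clinic G for value 36×5/9 = 20.
Total value = 133.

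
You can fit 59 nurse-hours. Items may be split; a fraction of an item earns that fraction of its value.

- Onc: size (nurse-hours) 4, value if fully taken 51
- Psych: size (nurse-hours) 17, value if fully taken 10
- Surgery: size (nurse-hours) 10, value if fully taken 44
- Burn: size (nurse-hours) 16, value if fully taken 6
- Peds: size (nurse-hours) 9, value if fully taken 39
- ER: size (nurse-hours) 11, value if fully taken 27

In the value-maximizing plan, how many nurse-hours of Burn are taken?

8

Sort by value density: Onc 51/4≈12.8, Surgery 44/10≈4.4, Peds 39/9≈4.33, ER 27/11≈2.45, Psych 10/17≈0.588, Burn 6/16≈0.375.
Take all of Onc (4 nurse-hours, value 51) → 55 nurse-hours left.
Take all of Surgery (10 nurse-hours, value 44) → 45 nurse-hours left.
All 9 nurse-hours of Peds fit (value 39) → 36 remain.
All 11 nurse-hours of ER fit (value 27) → 25 remain.
Psych: take in full, 17 nurse-hours for value 10 → 8 left.
Fill the last 8 nurse-hours with part of Burn: 8/16 of it earns 3.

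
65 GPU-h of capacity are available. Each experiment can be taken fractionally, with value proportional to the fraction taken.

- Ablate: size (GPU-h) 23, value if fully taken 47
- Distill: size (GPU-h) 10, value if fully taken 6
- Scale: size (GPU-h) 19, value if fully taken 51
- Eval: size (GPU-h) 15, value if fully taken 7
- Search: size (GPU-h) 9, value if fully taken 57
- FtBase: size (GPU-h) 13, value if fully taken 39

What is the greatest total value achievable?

Rank by value-to-size ratio: Search 57/9≈6.33, FtBase 39/13≈3, Scale 51/19≈2.68, Ablate 47/23≈2.04, Distill 6/10≈0.6, Eval 7/15≈0.467.
All 9 GPU-h of Search fit (value 57) ; 56 remain.
FtBase: take in full, 13 GPU-h for value 39 ; 43 left.
All 19 GPU-h of Scale fit (value 51) ; 24 remain.
Take all of Ablate (23 GPU-h, value 47) ; 1 GPU-h left.
Only 1 GPU-h remain; take 1/10 of Distill for value 6×1/10 = 0.6.
Total value = 194.6.

194.6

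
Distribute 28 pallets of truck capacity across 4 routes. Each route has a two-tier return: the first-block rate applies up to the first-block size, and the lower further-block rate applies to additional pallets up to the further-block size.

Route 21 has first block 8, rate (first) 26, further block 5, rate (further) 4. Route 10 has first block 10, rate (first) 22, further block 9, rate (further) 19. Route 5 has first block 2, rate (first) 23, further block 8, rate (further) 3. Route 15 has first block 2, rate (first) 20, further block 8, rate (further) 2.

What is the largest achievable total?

Order all 8 blocks by rate: Route 21/tier1 26 > Route 5/tier1 23 > Route 10/tier1 22 > Route 15/tier1 20 > Route 10/tier2 19 > Route 21/tier2 4 > Route 5/tier2 3 > Route 15/tier2 2.
Fill Route 21 tier1 block (8 at 26) ; 20 left.
Route 5 tier1 at 23: fill all 2 ; 18 left.
Route 10 tier1 at 22: fill all 10 ; 8 left.
Route 15/tier1 (20): +2 ; 6 left.
Route 10 tier2 at 19: only 6 left, fill 6.
Total = 26×8 + 23×2 + 22×10 + 20×2 + 19×6 = 628.

628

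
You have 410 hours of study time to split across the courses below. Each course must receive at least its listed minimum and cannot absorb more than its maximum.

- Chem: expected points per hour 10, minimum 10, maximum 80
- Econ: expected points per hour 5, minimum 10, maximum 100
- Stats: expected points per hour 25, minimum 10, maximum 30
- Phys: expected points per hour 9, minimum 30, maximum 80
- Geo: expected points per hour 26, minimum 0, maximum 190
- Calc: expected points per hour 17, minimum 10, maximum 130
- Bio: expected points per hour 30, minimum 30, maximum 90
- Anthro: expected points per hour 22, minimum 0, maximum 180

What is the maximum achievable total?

9860

Meeting every minimum uses 10+10+10+30+0+10+30+0 = 100 hours, leaving 310.
Rank by expected points per hour: Bio 30 > Geo 26 > Stats 25 > Anthro 22 > Calc 17 > Chem 10 > Phys 9 > Econ 5.
Bio takes 60 more to reach its cap of 90 → 250 left.
Geo: +190 to 190 (cap) → 60 left.
Give Stats 20 more to hit its cap of 30 → 40 left.
Anthro: +40 (room for 180) → 40. Pool exhausted.
Total = 10×10 + 5×10 + 25×30 + 9×30 + 26×190 + 17×10 + 30×90 + 22×40 = 9860.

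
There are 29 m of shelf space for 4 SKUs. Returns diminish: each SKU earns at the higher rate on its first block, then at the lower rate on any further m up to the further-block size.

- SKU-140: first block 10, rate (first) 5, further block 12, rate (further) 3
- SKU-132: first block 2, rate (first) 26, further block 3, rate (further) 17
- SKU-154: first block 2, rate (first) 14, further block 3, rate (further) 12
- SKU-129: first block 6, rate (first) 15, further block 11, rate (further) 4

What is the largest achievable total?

Treat each block as its own option and order by rate: SKU-132/T1 26 > SKU-132/T2 17 > SKU-129/T1 15 > SKU-154/T1 14 > SKU-154/T2 12 > SKU-140/T1 5 > SKU-129/T2 4 > SKU-140/T2 3.
Fill SKU-132 T1 block (2 at 26) → 27 left.
Fill SKU-132 T2 block (3 at 17) → 24 left.
Fill SKU-129 T1 block (6 at 15) → 18 left.
SKU-154 T1 at 14: fill all 2 → 16 left.
SKU-154 T2 at 12: fill all 3 → 13 left.
SKU-140 T1 at 5: fill all 10 → 3 left.
3 remain; put them into SKU-129 T2 at 4.
Total = 26×2 + 17×3 + 15×6 + 14×2 + 12×3 + 5×10 + 4×3 = 319.

319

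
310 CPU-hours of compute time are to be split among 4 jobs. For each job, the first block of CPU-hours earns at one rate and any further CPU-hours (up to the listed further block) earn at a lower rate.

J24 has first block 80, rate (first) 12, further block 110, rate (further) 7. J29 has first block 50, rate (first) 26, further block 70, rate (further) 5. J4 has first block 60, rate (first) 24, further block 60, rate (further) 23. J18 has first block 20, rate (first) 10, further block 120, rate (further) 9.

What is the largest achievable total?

5640

Rank every tier by rate: J29/T1 26 > J4/T1 24 > J4/T2 23 > J24/T1 12 > J18/T1 10 > J18/T2 9 > J24/T2 7 > J29/T2 5.
J29/T1 (26): +50 — 260 left.
J4 T1 at 24: fill all 60 — 200 left.
J4 T2 at 23: fill all 60 — 140 left.
J24 T1 at 12: fill all 80 — 60 left.
J18/T1 (10): +20 — 40 left.
J18/T2: +40 of 120 at 9; pool empty.
Total = 26×50 + 24×60 + 23×60 + 12×80 + 10×20 + 9×40 = 5640.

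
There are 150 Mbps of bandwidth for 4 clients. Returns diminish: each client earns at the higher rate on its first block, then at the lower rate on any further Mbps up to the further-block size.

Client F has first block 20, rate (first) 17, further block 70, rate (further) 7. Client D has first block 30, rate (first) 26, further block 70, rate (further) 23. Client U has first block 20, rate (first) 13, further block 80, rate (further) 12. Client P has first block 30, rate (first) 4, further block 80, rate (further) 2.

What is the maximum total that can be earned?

3110

Order all 8 blocks by rate: Client D/T1 26 > Client D/T2 23 > Client F/T1 17 > Client U/T1 13 > Client U/T2 12 > Client F/T2 7 > Client P/T1 4 > Client P/T2 2.
Client D T1 at 26: fill all 30 — 120 left.
Fill Client D T2 block (70 at 23) — 50 left.
Fill Client F T1 block (20 at 17) — 30 left.
Client U/T1 (13): +20 — 10 left.
Client U/T2: +10 of 80 at 12; pool empty.
Total = 26×30 + 23×70 + 17×20 + 13×20 + 12×10 = 3110.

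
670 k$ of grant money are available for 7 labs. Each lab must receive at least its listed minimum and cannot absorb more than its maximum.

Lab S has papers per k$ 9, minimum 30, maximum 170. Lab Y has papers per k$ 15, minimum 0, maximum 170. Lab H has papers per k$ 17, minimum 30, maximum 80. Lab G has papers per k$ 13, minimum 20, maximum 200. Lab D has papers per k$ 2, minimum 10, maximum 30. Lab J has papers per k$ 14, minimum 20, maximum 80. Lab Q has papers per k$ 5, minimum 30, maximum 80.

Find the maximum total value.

8700

Meeting every minimum uses 30+0+30+20+10+20+30 = 140 k$, leaving 530.
Order the labs by papers per k$: Lab H 17 > Lab Y 15 > Lab J 14 > Lab G 13 > Lab S 9 > Lab Q 5 > Lab D 2.
Give Lab H 50 more to hit its cap of 80 — 480 left.
Lab Y: +170 to 170 (cap) — 310 left.
Lab J takes 60 more to reach its cap of 80 — 250 left.
Lab G: +180 to 200 (cap) — 70 left.
Lab S has room for 140 more but only 70 remain, so it gets 100.
Total = 9×100 + 15×170 + 17×80 + 13×200 + 2×10 + 14×80 + 5×30 = 8700.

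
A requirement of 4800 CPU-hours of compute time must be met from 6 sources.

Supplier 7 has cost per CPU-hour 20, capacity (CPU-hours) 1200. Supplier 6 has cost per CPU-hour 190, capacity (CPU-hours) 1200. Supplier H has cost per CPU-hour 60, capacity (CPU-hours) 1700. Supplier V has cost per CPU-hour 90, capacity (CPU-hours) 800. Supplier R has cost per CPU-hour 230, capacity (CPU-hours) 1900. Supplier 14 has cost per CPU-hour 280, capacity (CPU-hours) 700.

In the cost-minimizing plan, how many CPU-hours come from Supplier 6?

1100

Use sources in increasing cost order.
Supplier 7 at 20: take all 1200 CPU-hours → 3600 still needed.
Supplier H at 60: take all 1700 CPU-hours → 1900 still needed.
Supplier V at 90: take all 800 CPU-hours → 1100 still needed.
Supplier 6 at 190: take 1100 of its 1200 → requirement met.
Supplier R, Supplier 14: unused.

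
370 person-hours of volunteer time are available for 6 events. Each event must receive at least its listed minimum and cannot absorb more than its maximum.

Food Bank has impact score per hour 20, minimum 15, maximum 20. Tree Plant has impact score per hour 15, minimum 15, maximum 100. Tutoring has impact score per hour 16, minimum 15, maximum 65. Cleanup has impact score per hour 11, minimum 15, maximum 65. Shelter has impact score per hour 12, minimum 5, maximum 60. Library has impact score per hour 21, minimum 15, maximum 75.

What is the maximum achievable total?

5785

Meeting every minimum uses 15+15+15+15+5+15 = 80 person-hours, leaving 290.
Order the events by impact score per hour: Library 21 > Food Bank 20 > Tutoring 16 > Tree Plant 15 > Shelter 12 > Cleanup 11.
Library: +60 to 75 (cap) ; 230 left.
Food Bank: +5 to 20 (cap) ; 225 left.
Give Tutoring 50 more to hit its cap of 65 ; 175 left.
Tree Plant takes 85 more to reach its cap of 100 ; 90 left.
Shelter takes 55 more to reach its cap of 60 ; 35 left.
Cleanup: +35 (room for 50) → 50. Pool exhausted.
Total = 20×20 + 15×100 + 16×65 + 11×50 + 12×60 + 21×75 = 5785.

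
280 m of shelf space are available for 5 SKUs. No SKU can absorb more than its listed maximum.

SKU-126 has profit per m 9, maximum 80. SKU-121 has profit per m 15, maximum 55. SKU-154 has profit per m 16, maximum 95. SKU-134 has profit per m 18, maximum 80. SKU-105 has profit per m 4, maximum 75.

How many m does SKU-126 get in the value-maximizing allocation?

50

Rank by profit per m: SKU-134 18 > SKU-154 16 > SKU-121 15 > SKU-126 9 > SKU-105 4.
SKU-134 takes 80 to reach its cap of 80 — 200 left.
SKU-154 takes 95 to reach its cap of 95 — 105 left.
SKU-121: +55 to 55 (cap) — 50 left.
Only 50 left; SKU-126 takes them to reach 50.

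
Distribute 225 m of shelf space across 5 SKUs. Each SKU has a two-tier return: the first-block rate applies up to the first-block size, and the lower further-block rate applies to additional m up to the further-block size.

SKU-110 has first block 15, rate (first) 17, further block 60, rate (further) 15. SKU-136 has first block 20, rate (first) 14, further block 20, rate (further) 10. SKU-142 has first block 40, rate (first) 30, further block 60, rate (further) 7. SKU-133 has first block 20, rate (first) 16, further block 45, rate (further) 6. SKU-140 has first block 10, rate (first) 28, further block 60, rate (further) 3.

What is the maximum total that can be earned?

Order all 10 blocks by rate: SKU-142/first 30 > SKU-140/first 28 > SKU-110/first 17 > SKU-133/first 16 > SKU-110/second 15 > SKU-136/first 14 > SKU-136/second 10 > SKU-142/second 7 > SKU-133/second 6 > SKU-140/second 3.
SKU-142/first (30): +40 ; 185 left.
Fill SKU-140 first block (10 at 28) ; 175 left.
SKU-110 first at 17: fill all 15 ; 160 left.
Fill SKU-133 first block (20 at 16) ; 140 left.
Fill SKU-110 second block (60 at 15) ; 80 left.
SKU-136 first at 14: fill all 20 ; 60 left.
SKU-136 second at 10: fill all 20 ; 40 left.
40 remain; put them into SKU-142 second at 7.
Total = 30×40 + 28×10 + 17×15 + 16×20 + 15×60 + 14×20 + 10×20 + 7×40 = 3715.

3715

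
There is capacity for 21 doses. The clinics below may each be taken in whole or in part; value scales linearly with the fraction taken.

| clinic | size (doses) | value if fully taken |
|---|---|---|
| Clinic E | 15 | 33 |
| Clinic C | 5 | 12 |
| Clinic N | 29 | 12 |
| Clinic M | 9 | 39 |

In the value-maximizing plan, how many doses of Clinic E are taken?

7

Best value per unit of size first: Clinic M 39/9≈4.33, Clinic C 12/5≈2.4, Clinic E 33/15≈2.2, Clinic N 12/29≈0.414.
Take all of Clinic M (9 doses, value 39) ; 12 doses left.
All 5 doses of Clinic C fit (value 12) ; 7 remain.
7 doses left: a 7/15 share of Clinic E gives 33×7/15 = 15.4.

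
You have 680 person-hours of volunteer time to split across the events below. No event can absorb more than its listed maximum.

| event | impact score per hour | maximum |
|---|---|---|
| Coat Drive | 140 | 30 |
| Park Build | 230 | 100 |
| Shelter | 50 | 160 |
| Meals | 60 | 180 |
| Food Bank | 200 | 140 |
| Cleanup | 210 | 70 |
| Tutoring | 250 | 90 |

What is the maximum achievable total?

Order the events by impact score per hour: Tutoring 250 > Park Build 230 > Cleanup 210 > Food Bank 200 > Coat Drive 140 > Meals 60 > Shelter 50.
Tutoring takes 90 to reach its cap of 90 → 590 left.
Give Park Build 100 to hit its cap of 100 → 490 left.
Give Cleanup 70 to hit its cap of 70 → 420 left.
Food Bank: +140 to 140 (cap) → 280 left.
Coat Drive: +30 to 30 (cap) → 250 left.
Meals: +180 to 180 (cap) → 70 left.
Shelter: +70 (room for 160) → 70. Pool exhausted.
Total = 140×30 + 230×100 + 50×70 + 60×180 + 200×140 + 210×70 + 250×90 = 106700.

106700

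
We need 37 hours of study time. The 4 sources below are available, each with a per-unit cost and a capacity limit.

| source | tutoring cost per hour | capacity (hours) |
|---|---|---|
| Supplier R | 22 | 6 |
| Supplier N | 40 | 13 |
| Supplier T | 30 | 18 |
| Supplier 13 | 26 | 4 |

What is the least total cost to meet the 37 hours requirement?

1136

Cheapest first:
Supplier R at 22: take all 6 hours → 31 still needed.
Supplier 13 at 26: take all 4 hours → 27 still needed.
Take 18 from Supplier T at 30 → need 9 more.
Supplier N at 40: take 9 of its 13 → requirement met.
Cost = 6×22 + 4×26 + 18×30 + 9×40 = 1136.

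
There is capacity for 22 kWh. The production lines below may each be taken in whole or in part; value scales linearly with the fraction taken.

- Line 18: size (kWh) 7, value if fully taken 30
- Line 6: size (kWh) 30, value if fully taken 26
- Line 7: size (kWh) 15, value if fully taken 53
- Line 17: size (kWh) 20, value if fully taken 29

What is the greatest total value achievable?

Rank by value-to-size ratio: Line 18 30/7≈4.29, Line 7 53/15≈3.53, Line 17 29/20≈1.45, Line 6 26/30≈0.867.
Line 18: take in full, 7 kWh for value 30 — 15 left.
Line 7: take in full, 15 kWh for value 53 — 0 left.
Total value = 83.

83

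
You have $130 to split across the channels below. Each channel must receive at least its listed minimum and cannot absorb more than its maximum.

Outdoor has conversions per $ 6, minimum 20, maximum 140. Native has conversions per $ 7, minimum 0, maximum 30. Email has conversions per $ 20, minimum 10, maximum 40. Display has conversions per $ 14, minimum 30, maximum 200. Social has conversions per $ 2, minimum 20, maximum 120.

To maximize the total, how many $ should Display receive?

50

Meeting every minimum uses 20+0+10+30+20 = 80 $, leaving 50.
Highest conversions per $ first: Email 20 > Display 14 > Native 7 > Outdoor 6 > Social 2.
Email takes 30 more to reach its cap of 40 → 20 left.
Display has room for 170 more but only 20 remain, so it gets 50.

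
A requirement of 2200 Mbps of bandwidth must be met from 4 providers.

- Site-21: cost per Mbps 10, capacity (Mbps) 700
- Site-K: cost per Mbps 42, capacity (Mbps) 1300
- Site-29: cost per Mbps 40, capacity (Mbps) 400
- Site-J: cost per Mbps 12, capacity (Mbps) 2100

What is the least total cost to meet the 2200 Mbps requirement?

25000

Use providers in increasing cost order.
Site-21 (10): use full 700 — 1500 Mbps to go.
Site-J (12): take the remaining 1500 — done.
Site-29, Site-K: unused.
Cost = 700×10 + 1500×12 = 25000.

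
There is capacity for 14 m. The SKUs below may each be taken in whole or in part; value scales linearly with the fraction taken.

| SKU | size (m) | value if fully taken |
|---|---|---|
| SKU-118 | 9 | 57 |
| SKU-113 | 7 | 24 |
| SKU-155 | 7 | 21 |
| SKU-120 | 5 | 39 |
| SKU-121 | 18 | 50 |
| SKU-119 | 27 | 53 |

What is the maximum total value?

Best value per unit of size first: SKU-120 39/5≈7.8, SKU-118 57/9≈6.33, SKU-113 24/7≈3.43, SKU-155 21/7≈3, SKU-121 50/18≈2.78, SKU-119 53/27≈1.96.
All 5 m of SKU-120 fit (value 39) → 9 remain.
SKU-118: take in full, 9 m for value 57 → 0 left.
Total value = 96.

96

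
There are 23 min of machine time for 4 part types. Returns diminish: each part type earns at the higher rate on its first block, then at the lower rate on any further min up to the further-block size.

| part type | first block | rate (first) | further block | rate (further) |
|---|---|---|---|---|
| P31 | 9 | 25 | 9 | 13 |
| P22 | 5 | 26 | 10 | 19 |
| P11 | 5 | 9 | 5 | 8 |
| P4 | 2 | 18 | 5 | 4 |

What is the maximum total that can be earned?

526

Rank every tier by rate: P22/first 26 > P31/first 25 > P22/second 19 > P4/first 18 > P31/second 13 > P11/first 9 > P11/second 8 > P4/second 4.
P22/first (26): +5 — 18 left.
P31 first at 25: fill all 9 — 9 left.
P22/second: +9 of 10 at 19; pool empty.
Total = 26×5 + 25×9 + 19×9 = 526.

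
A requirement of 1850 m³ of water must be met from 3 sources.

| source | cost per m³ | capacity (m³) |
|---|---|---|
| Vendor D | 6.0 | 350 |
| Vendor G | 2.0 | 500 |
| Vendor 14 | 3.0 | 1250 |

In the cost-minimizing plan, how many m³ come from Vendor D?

100

Fill from the cheapest source first.
Take 500 from Vendor G at 2.0 → need 1350 more.
Vendor 14 at 3.0: take all 1250 m³ → 100 still needed.
Vendor D at 6.0: take 100 of its 350 → requirement met.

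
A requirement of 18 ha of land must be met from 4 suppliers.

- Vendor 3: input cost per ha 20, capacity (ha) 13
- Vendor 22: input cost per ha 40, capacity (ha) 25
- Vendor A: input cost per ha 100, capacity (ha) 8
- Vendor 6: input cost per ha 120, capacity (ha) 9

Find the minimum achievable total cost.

Use suppliers in increasing cost order.
Take 13 from Vendor 3 at 20 ; need 5 more.
Take 5 from Vendor 22 at 40 to finish.
Vendor A, Vendor 6: unused.
Cost = 13×20 + 5×40 = 460.

460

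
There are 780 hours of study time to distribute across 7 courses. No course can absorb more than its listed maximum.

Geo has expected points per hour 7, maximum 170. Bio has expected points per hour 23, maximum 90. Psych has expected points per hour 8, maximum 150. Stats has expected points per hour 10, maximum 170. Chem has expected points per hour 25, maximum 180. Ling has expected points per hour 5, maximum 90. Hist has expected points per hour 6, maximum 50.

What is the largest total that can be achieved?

Highest expected points per hour first: Chem 25 > Bio 23 > Stats 10 > Psych 8 > Geo 7 > Hist 6 > Ling 5.
Chem: +180 to 180 (cap) — 600 left.
Give Bio 90 to hit its cap of 90 — 510 left.
Stats: +170 to 170 (cap) — 340 left.
Psych: +150 to 150 (cap) — 190 left.
Geo takes 170 to reach its cap of 170 — 20 left.
Hist: +20 (room for 50) → 20. Pool exhausted.
Total = 7×170 + 23×90 + 8×150 + 10×170 + 25×180 + 6×20 = 10780.

10780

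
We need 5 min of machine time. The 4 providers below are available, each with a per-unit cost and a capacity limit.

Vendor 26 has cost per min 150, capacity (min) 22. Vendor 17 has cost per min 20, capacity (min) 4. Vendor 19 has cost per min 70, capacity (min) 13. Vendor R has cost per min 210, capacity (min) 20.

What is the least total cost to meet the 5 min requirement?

Fill from the cheapest provider first.
Take 4 from Vendor 17 at 20 ; need 1 more.
Take 1 from Vendor 19 at 70 to finish.
Vendor 26, Vendor R: unused.
Cost = 4×20 + 1×70 = 150.

150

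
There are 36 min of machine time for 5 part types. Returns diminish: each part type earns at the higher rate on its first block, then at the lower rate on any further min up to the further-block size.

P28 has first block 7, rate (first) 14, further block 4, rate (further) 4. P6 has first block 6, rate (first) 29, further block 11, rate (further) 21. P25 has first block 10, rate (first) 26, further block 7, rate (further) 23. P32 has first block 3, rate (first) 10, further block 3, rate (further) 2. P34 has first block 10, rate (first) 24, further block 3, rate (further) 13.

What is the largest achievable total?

898

Order all 10 blocks by rate: P6/first 29 > P25/first 26 > P34/first 24 > P25/second 23 > P6/second 21 > P28/first 14 > P34/second 13 > P32/first 10 > P28/second 4 > P32/second 2.
P6/first (29): +6 ; 30 left.
Fill P25 first block (10 at 26) ; 20 left.
Fill P34 first block (10 at 24) ; 10 left.
P25 second at 23: fill all 7 ; 3 left.
P6 second at 21: only 3 left, fill 3.
Total = 29×6 + 26×10 + 24×10 + 23×7 + 21×3 = 898.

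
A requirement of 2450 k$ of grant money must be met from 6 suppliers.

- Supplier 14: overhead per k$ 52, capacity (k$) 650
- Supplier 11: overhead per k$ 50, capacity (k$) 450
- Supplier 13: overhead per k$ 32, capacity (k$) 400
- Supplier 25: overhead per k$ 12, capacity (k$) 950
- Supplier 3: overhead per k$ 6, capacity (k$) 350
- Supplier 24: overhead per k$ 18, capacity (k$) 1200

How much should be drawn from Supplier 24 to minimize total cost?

Fill from the cheapest supplier first.
Take 350 from Supplier 3 at 6 → need 2100 more.
Supplier 25 at 12: take all 950 k$ → 1150 still needed.
Take 1150 from Supplier 24 at 18 to finish.
Supplier 13, Supplier 11, Supplier 14: unused.

1150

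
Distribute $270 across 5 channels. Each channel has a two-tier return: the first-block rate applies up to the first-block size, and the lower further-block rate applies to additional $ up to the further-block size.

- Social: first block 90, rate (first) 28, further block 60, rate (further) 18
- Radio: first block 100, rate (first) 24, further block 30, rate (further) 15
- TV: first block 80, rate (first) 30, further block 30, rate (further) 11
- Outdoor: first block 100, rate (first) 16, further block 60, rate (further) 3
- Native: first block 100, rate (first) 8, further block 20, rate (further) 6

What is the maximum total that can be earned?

Rank every tier by rate: TV/first 30 > Social/first 28 > Radio/first 24 > Social/second 18 > Outdoor/first 16 > Radio/second 15 > TV/second 11 > Native/first 8 > Native/second 6 > Outdoor/second 3.
TV/first (30): +80 — 190 left.
Social/first (28): +90 — 100 left.
Fill Radio first block (100 at 24) — 0 left.
Total = 30×80 + 28×90 + 24×100 = 7320.

7320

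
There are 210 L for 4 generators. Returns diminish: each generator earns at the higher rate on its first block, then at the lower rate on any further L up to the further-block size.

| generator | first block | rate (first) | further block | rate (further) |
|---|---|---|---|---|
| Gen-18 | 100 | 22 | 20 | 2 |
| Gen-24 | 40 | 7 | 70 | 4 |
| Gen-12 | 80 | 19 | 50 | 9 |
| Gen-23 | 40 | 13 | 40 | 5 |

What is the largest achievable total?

4110

Rank every tier by rate: Gen-18/T1 22 > Gen-12/T1 19 > Gen-23/T1 13 > Gen-12/T2 9 > Gen-24/T1 7 > Gen-23/T2 5 > Gen-24/T2 4 > Gen-18/T2 2.
Gen-18/T1 (22): +100 ; 110 left.
Fill Gen-12 T1 block (80 at 19) ; 30 left.
Gen-23/T1: +30 of 40 at 13; pool empty.
Total = 22×100 + 19×80 + 13×30 = 4110.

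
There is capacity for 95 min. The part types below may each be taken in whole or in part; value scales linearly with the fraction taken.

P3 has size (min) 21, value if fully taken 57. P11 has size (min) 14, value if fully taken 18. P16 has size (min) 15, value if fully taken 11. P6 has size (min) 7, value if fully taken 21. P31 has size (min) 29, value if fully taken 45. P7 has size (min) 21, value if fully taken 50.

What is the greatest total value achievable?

Rank by value-to-size ratio: P6 21/7≈3, P3 57/21≈2.71, P7 50/21≈2.38, P31 45/29≈1.55, P11 18/14≈1.29, P16 11/15≈0.733.
P6: take in full, 7 min for value 21 — 88 left.
All 21 min of P3 fit (value 57) — 67 remain.
P7: take in full, 21 min for value 50 — 46 left.
Take all of P31 (29 min, value 45) — 17 min left.
P11: take in full, 14 min for value 18 — 3 left.
Fill the last 3 min with part of P16: 3/15 of it earns 2.2.
Total value = 193.2.

193.2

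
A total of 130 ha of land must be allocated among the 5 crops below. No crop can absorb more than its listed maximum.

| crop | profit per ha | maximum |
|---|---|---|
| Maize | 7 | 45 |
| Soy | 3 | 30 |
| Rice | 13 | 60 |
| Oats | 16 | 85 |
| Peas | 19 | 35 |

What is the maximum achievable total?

Order the crops by profit per ha: Peas 19 > Oats 16 > Rice 13 > Maize 7 > Soy 3.
Peas: +35 to 35 (cap) → 95 left.
Oats takes 85 to reach its cap of 85 → 10 left.
Rice: +10 (room for 60) → 10. Pool exhausted.
Total = 13×10 + 16×85 + 19×35 = 2155.

2155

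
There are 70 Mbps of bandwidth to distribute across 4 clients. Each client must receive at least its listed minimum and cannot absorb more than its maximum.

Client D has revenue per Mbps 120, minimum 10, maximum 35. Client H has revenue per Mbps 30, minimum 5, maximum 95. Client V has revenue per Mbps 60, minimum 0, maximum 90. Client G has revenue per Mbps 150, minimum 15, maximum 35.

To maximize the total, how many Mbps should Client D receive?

30

Meeting every minimum uses 10+5+0+15 = 30 Mbps, leaving 40.
Highest revenue per Mbps first: Client G 150 > Client D 120 > Client V 60 > Client H 30.
Give Client G 20 more to hit its cap of 35 — 20 left.
Only 20 left; Client D takes them to reach 30.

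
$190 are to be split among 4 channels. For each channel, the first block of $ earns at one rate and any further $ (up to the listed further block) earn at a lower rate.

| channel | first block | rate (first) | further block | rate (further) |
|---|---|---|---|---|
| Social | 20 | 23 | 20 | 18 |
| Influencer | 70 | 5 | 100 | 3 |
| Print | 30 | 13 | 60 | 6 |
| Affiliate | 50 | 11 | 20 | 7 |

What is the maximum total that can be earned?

2200

Order all 8 blocks by rate: Social/first 23 > Social/second 18 > Print/first 13 > Affiliate/first 11 > Affiliate/second 7 > Print/second 6 > Influencer/first 5 > Influencer/second 3.
Fill Social first block (20 at 23) → 170 left.
Social/second (18): +20 → 150 left.
Print/first (13): +30 → 120 left.
Affiliate first at 11: fill all 50 → 70 left.
Affiliate second at 7: fill all 20 → 50 left.
Print second at 6: only 50 left, fill 50.
Total = 23×20 + 18×20 + 13×30 + 11×50 + 7×20 + 6×50 = 2200.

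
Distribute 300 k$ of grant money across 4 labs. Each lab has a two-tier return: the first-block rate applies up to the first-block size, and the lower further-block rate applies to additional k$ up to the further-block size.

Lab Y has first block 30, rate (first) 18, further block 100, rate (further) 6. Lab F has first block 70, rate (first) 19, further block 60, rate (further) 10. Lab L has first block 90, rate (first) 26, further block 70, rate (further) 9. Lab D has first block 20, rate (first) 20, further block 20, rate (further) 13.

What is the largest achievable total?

5560

Order all 8 blocks by rate: Lab L/T1 26 > Lab D/T1 20 > Lab F/T1 19 > Lab Y/T1 18 > Lab D/T2 13 > Lab F/T2 10 > Lab L/T2 9 > Lab Y/T2 6.
Lab L/T1 (26): +90 ; 210 left.
Fill Lab D T1 block (20 at 20) ; 190 left.
Fill Lab F T1 block (70 at 19) ; 120 left.
Fill Lab Y T1 block (30 at 18) ; 90 left.
Lab D T2 at 13: fill all 20 ; 70 left.
Lab F T2 at 10: fill all 60 ; 10 left.
Lab L T2 at 9: only 10 left, fill 10.
Total = 26×90 + 20×20 + 19×70 + 18×30 + 13×20 + 10×60 + 9×10 = 5560.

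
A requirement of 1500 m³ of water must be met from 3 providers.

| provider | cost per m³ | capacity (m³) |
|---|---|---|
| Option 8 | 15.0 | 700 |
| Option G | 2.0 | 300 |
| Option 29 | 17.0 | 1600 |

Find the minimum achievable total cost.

19600

Use providers in increasing cost order.
Option G (2.0): use full 300 → 1200 m³ to go.
Option 8 (15.0): use full 700 → 500 m³ to go.
Take 500 from Option 29 at 17.0 to finish.
Cost = 300×2.0 + 700×15.0 + 500×17.0 = 19600.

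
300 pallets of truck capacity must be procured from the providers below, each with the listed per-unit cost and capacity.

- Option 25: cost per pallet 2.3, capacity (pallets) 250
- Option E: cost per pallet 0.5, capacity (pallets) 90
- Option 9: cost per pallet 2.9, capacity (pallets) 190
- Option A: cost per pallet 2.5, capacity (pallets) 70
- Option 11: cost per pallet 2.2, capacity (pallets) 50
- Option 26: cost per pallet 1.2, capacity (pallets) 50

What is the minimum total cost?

Use providers in increasing cost order.
Take 90 from Option E at 0.5 ; need 210 more.
Option 26 at 1.2: take all 50 pallets ; 160 still needed.
Take 50 from Option 11 at 2.2 ; need 110 more.
Option 25 at 2.3: take 110 of its 250 ; requirement met.
Option A, Option 9: unused.
Cost = 90×0.5 + 50×1.2 + 50×2.2 + 110×2.3 = 468.

468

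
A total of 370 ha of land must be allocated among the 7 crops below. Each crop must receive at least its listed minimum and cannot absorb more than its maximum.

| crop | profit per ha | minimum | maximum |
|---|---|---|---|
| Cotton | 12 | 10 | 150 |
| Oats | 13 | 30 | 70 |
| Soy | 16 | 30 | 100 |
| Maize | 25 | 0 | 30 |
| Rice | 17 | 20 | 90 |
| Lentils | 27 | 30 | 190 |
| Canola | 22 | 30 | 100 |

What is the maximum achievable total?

Meeting every minimum uses 10+30+30+0+20+30+30 = 150 ha, leaving 220.
Highest profit per ha first: Lentils 27 > Maize 25 > Canola 22 > Rice 17 > Soy 16 > Oats 13 > Cotton 12.
Give Lentils 160 more to hit its cap of 190 — 60 left.
Maize takes 30 more to reach its cap of 30 — 30 left.
Only 30 left; Canola takes them to reach 60.
Total = 12×10 + 13×30 + 16×30 + 25×30 + 17×20 + 27×190 + 22×60 = 8530.

8530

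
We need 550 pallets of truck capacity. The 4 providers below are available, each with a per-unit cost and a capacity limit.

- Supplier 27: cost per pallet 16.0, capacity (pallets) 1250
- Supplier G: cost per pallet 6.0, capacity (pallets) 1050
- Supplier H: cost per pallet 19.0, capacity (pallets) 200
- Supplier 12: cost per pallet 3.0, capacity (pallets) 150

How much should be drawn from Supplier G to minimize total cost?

400

Cheapest first:
Supplier 12 (3.0): use full 150 — 400 pallets to go.
Supplier G at 6.0: take 400 of its 1050 — requirement met.
Supplier 27, Supplier H: unused.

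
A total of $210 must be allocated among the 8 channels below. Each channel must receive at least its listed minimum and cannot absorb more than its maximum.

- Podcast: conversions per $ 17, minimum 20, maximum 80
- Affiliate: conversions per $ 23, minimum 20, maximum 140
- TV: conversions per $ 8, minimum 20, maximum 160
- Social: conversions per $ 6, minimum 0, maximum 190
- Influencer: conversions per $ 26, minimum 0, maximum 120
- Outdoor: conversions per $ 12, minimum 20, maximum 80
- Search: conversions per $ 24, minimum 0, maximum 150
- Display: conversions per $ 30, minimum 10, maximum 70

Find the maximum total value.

4860

Meeting every minimum uses 20+20+20+0+0+20+0+10 = 90 $, leaving 120.
Highest conversions per $ first: Display 30 > Influencer 26 > Search 24 > Affiliate 23 > Podcast 17 > Outdoor 12 > TV 8 > Social 6.
Display: +60 to 70 (cap) — 60 left.
Influencer: +60 (room for 120) → 60. Pool exhausted.
Total = 17×20 + 23×20 + 8×20 + 26×60 + 12×20 + 30×70 = 4860.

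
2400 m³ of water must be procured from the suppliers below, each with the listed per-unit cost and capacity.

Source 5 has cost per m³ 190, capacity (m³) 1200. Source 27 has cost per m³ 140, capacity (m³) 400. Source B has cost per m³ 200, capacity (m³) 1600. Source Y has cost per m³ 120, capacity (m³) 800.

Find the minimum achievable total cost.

Use suppliers in increasing cost order.
Source Y at 120: take all 800 m³ ; 1600 still needed.
Take 400 from Source 27 at 140 ; need 1200 more.
Source 5 at 190: take all 1200 m³ ; 0 still needed.
Source B: unused.
Cost = 800×120 + 400×140 + 1200×190 = 380000.

380000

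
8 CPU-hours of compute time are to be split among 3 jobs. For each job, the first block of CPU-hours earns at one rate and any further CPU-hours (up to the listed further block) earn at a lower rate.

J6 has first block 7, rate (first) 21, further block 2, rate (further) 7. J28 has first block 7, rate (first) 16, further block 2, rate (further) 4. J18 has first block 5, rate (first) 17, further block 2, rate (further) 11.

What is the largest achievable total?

164

Rank every tier by rate: J6/tier1 21 > J18/tier1 17 > J28/tier1 16 > J18/tier2 11 > J6/tier2 7 > J28/tier2 4.
Fill J6 tier1 block (7 at 21) ; 1 left.
J18 tier1 at 17: only 1 left, fill 1.
Total = 21×7 + 17×1 = 164.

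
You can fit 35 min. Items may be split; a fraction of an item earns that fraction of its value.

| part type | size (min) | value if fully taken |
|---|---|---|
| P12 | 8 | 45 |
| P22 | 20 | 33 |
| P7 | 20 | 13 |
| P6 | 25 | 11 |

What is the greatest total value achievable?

82.55

Rank by value-to-size ratio: P12 45/8≈5.62, P22 33/20≈1.65, P7 13/20≈0.65, P6 11/25≈0.44.
P12: take in full, 8 min for value 45 — 27 left.
Take all of P22 (20 min, value 33) — 7 min left.
Only 7 min remain; take 7/20 of P7 for value 13×7/20 = 4.55.
Total value = 82.55.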